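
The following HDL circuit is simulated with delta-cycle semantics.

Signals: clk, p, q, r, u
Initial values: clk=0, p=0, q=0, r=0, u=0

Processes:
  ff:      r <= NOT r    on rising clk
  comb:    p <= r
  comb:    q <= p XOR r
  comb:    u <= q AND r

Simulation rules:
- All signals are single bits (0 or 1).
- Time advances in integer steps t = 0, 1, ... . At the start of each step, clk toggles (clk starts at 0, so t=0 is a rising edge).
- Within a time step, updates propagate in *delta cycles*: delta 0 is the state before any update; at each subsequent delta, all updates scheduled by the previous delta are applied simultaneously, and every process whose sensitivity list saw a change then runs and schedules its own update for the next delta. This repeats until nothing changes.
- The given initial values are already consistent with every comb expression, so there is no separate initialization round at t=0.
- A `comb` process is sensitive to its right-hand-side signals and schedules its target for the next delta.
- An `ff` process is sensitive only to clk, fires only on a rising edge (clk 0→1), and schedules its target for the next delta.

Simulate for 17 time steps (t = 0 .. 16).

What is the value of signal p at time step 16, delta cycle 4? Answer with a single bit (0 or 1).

1

t=0 Δ0: p=0 q=0 u=0 r=0 clk=0
  Δ1: clk:0→1
  Δ2: r:0→1
  Δ3: p:0→1, q:0→1
  Δ4: q:1→0, u:0→1
  Δ5: u:1→0
  (5Δ to stable)
t=1 Δ0: p=1 q=0 u=0 r=1 clk=1
  Δ1: clk:1→0
  (1Δ to stable)
t=2 Δ0: p=1 q=0 u=0 r=1 clk=0
  Δ1: clk:0→1
  Δ2: r:1→0
  Δ3: p:1→0, q:0→1
  Δ4: q:1→0
  (4Δ to stable)
t=3 Δ0: p=0 q=0 u=0 r=0 clk=1
  Δ1: clk:1→0
  (1Δ to stable)
t=4 Δ0: p=0 q=0 u=0 r=0 clk=0
  Δ1: clk:0→1
  Δ2: r:0→1
  Δ3: p:0→1, q:0→1
  Δ4: q:1→0, u:0→1
  Δ5: u:1→0
  (5Δ to stable)
t=5 Δ0: p=1 q=0 u=0 r=1 clk=1
  Δ1: clk:1→0
  (1Δ to stable)
t=6 Δ0: p=1 q=0 u=0 r=1 clk=0
  Δ1: clk:0→1
  Δ2: r:1→0
  Δ3: p:1→0, q:0→1
  Δ4: q:1→0
  (4Δ to stable)
t=7 Δ0: p=0 q=0 u=0 r=0 clk=1
  Δ1: clk:1→0
  (1Δ to stable)
t=8 Δ0: p=0 q=0 u=0 r=0 clk=0
  Δ1: clk:0→1
  Δ2: r:0→1
  Δ3: p:0→1, q:0→1
  Δ4: q:1→0, u:0→1
  Δ5: u:1→0
  (5Δ to stable)
t=9 Δ0: p=1 q=0 u=0 r=1 clk=1
  Δ1: clk:1→0
  (1Δ to stable)
t=10 Δ0: p=1 q=0 u=0 r=1 clk=0
  Δ1: clk:0→1
  Δ2: r:1→0
  Δ3: p:1→0, q:0→1
  Δ4: q:1→0
  (4Δ to stable)
t=11 Δ0: p=0 q=0 u=0 r=0 clk=1
  Δ1: clk:1→0
  (1Δ to stable)
t=12 Δ0: p=0 q=0 u=0 r=0 clk=0
  Δ1: clk:0→1
  Δ2: r:0→1
  Δ3: p:0→1, q:0→1
  Δ4: q:1→0, u:0→1
  Δ5: u:1→0
  (5Δ to stable)
t=13 Δ0: p=1 q=0 u=0 r=1 clk=1
  Δ1: clk:1→0
  (1Δ to stable)
t=14 Δ0: p=1 q=0 u=0 r=1 clk=0
  Δ1: clk:0→1
  Δ2: r:1→0
  Δ3: p:1→0, q:0→1
  Δ4: q:1→0
  (4Δ to stable)
t=15 Δ0: p=0 q=0 u=0 r=0 clk=1
  Δ1: clk:1→0
  (1Δ to stable)
t=16 Δ0: p=0 q=0 u=0 r=0 clk=0
  Δ1: clk:0→1
  Δ2: r:0→1
  Δ3: p:0→1, q:0→1
  Δ4: q:1→0, u:0→1
  Δ5: u:1→0
  (5Δ to stable)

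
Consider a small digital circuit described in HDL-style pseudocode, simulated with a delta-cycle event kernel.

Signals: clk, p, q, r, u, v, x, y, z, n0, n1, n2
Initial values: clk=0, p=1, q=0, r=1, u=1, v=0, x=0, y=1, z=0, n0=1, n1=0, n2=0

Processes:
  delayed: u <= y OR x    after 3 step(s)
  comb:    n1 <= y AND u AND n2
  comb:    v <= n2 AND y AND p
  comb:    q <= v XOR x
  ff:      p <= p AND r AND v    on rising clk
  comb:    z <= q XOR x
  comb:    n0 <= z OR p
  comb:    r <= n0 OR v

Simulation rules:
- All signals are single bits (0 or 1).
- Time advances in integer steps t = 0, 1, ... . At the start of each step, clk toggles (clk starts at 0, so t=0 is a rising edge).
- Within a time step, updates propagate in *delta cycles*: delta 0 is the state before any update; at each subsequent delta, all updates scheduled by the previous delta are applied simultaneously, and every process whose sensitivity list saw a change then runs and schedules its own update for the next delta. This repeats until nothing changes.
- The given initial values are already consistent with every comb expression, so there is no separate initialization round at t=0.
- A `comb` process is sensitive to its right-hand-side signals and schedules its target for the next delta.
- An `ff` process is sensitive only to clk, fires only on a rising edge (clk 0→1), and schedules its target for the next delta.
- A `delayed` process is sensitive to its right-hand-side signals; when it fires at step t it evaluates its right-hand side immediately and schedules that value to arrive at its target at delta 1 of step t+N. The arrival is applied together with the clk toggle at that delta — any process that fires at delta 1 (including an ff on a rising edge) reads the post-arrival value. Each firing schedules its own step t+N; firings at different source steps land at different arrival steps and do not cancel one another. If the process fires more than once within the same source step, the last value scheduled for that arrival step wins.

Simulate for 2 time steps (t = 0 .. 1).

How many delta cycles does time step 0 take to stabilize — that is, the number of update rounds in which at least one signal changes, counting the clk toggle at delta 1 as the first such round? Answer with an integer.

[bits: u,z,n1,y,n0,p,n2,x,clk,r,q,v]
t=0: Δ0=100111000100 Δ1=100111001100 Δ2=100110001100 Δ3=100100001100 Δ4=100100001000 | 4Δ
t=1: Δ0=100100001000 Δ1=100100000000 | 1Δ

4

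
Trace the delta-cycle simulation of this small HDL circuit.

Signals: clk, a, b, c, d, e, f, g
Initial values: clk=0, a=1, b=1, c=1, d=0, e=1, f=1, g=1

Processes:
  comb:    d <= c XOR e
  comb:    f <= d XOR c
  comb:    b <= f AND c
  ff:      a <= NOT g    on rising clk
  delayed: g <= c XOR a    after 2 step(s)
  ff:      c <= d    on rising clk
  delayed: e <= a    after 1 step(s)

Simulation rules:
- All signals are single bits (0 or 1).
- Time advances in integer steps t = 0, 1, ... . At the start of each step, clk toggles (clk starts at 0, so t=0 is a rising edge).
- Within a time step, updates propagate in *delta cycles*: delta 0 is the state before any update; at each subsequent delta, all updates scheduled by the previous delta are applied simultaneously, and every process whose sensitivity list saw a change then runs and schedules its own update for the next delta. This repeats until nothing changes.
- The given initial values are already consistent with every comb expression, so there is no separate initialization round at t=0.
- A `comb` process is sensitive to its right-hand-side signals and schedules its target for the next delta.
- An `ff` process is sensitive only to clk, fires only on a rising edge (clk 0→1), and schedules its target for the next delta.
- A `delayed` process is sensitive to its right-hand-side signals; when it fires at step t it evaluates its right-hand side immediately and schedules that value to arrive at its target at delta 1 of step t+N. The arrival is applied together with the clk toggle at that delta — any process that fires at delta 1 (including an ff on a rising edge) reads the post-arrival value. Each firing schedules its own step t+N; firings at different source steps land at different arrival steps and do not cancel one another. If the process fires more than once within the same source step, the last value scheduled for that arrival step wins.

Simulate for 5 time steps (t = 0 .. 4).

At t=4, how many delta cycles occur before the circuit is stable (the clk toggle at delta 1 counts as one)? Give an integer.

t=0 Δ0: b=1 d=0 c=1 f=1 g=1 a=1 clk=0 e=1
  Δ1: clk:0→1
  Δ2: c:1→0, a:1→0
  Δ3: b:1→0, d:0→1, f:1→0
  Δ4: f:0→1
  (4Δ to stable)
t=1 Δ0: b=0 d=1 c=0 f=1 g=1 a=0 clk=1 e=1
  Δ1: clk:1→0, e:1→0
  Δ2: d:1→0
  Δ3: f:1→0
  (3Δ to stable)
t=2 Δ0: b=0 d=0 c=0 f=0 g=1 a=0 clk=0 e=0
  Δ1: g:1→0, clk:0→1
  Δ2: a:0→1
  (2Δ to stable)
t=3 Δ0: b=0 d=0 c=0 f=0 g=0 a=1 clk=1 e=0
  Δ1: clk:1→0, e:0→1
  Δ2: d:0→1
  Δ3: f:0→1
  (3Δ to stable)
t=4 Δ0: b=0 d=1 c=0 f=1 g=0 a=1 clk=0 e=1
  Δ1: g:0→1, clk:0→1
  Δ2: c:0→1, a:1→0
  Δ3: b:0→1, d:1→0, f:1→0
  Δ4: b:1→0, f:0→1
  Δ5: b:0→1
  (5Δ to stable)

5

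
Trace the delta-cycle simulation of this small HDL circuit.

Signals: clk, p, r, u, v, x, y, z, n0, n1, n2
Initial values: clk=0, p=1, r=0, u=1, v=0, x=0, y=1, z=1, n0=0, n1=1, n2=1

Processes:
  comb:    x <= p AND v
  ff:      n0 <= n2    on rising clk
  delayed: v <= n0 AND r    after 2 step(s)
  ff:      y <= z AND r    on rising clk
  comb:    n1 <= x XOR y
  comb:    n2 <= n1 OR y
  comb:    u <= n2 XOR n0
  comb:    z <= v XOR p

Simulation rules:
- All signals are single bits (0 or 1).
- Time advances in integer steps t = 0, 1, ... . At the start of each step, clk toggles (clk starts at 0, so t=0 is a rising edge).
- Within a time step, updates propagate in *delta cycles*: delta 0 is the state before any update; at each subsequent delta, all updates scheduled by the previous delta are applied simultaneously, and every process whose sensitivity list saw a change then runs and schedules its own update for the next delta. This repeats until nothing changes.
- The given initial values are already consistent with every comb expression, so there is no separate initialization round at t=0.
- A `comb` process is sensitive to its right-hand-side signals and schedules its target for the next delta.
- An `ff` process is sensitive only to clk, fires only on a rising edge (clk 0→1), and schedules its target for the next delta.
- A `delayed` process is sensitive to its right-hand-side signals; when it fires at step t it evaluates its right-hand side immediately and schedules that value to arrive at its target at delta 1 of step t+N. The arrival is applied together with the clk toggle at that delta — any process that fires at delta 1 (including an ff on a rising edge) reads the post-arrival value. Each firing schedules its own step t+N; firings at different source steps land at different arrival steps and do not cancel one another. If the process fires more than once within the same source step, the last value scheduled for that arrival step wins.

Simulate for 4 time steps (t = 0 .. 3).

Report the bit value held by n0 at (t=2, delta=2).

0

t=0 Δ0: r=0 clk=0 u=1 p=1 v=0 y=1 n2=1 n0=0 n1=1 z=1 x=0
  Δ1: clk:0→1
  Δ2: y:1→0, n0:0→1
  Δ3: u:1→0, n1:1→0
  Δ4: n2:1→0
  Δ5: u:0→1
  (5Δ to stable)
t=1 Δ0: r=0 clk=1 u=1 p=1 v=0 y=0 n2=0 n0=1 n1=0 z=1 x=0
  Δ1: clk:1→0
  (1Δ to stable)
t=2 Δ0: r=0 clk=0 u=1 p=1 v=0 y=0 n2=0 n0=1 n1=0 z=1 x=0
  Δ1: clk:0→1
  Δ2: n0:1→0
  Δ3: u:1→0
  (3Δ to stable)
t=3 Δ0: r=0 clk=1 u=0 p=1 v=0 y=0 n2=0 n0=0 n1=0 z=1 x=0
  Δ1: clk:1→0
  (1Δ to stable)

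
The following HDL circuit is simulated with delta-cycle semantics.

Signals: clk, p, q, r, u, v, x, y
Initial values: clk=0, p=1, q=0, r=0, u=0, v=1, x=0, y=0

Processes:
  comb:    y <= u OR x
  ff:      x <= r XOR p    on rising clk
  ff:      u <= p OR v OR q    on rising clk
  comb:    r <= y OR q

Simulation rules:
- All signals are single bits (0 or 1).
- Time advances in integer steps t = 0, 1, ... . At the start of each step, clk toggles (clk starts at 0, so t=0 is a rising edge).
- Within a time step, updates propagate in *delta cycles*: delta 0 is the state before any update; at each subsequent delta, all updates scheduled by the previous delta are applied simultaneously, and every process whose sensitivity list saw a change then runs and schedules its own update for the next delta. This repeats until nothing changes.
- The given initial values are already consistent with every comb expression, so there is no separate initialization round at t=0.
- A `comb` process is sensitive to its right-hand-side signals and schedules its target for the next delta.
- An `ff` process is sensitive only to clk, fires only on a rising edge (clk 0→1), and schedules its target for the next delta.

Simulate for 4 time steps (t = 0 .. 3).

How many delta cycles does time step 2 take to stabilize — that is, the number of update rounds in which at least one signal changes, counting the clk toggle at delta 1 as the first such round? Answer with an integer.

t=0 Δ0: u=0 q=0 y=0 x=0 clk=0 p=1 v=1 r=0
  Δ1: clk:0→1
  Δ2: u:0→1, x:0→1
  Δ3: y:0→1
  Δ4: r:0→1
  (4Δ to stable)
t=1 Δ0: u=1 q=0 y=1 x=1 clk=1 p=1 v=1 r=1
  Δ1: clk:1→0
  (1Δ to stable)
t=2 Δ0: u=1 q=0 y=1 x=1 clk=0 p=1 v=1 r=1
  Δ1: clk:0→1
  Δ2: x:1→0
  (2Δ to stable)
t=3 Δ0: u=1 q=0 y=1 x=0 clk=1 p=1 v=1 r=1
  Δ1: clk:1→0
  (1Δ to stable)

2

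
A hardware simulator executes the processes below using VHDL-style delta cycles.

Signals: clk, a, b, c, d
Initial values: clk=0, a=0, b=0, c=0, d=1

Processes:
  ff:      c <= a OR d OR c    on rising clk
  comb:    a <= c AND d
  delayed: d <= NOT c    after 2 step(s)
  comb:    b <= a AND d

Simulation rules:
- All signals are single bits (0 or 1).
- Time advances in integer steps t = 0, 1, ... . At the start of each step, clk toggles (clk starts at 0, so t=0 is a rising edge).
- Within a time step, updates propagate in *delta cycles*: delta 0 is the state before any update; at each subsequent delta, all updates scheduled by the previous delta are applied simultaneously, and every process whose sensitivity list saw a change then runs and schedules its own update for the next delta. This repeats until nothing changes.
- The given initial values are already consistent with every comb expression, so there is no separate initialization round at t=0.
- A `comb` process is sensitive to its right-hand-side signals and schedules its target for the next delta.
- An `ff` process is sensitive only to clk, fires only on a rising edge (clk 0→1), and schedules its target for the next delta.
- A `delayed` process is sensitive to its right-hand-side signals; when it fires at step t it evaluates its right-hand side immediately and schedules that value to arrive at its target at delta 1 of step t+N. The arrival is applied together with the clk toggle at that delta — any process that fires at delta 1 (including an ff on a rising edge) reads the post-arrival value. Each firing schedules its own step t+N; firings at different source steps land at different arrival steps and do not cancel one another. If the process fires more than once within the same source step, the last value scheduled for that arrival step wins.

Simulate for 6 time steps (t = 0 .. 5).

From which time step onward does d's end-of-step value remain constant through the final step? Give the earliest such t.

2

t0.Δ0 a=0 clk=0 b=0 c=0 d=1
t0.Δ1 a=0 clk=1 b=0 c=0 d=1
t0.Δ2 a=0 clk=1 b=0 c=1 d=1
t0.Δ3 a=1 clk=1 b=0 c=1 d=1
t0.Δ4 a=1 clk=1 b=1 c=1 d=1
t1.Δ0 a=1 clk=1 b=1 c=1 d=1
t1.Δ1 a=1 clk=0 b=1 c=1 d=1
t2.Δ0 a=1 clk=0 b=1 c=1 d=1
t2.Δ1 a=1 clk=1 b=1 c=1 d=0
t2.Δ2 a=0 clk=1 b=0 c=1 d=0
t3.Δ0 a=0 clk=1 b=0 c=1 d=0
t3.Δ1 a=0 clk=0 b=0 c=1 d=0
t4.Δ0 a=0 clk=0 b=0 c=1 d=0
t4.Δ1 a=0 clk=1 b=0 c=1 d=0
t5.Δ0 a=0 clk=1 b=0 c=1 d=0
t5.Δ1 a=0 clk=0 b=0 c=1 d=0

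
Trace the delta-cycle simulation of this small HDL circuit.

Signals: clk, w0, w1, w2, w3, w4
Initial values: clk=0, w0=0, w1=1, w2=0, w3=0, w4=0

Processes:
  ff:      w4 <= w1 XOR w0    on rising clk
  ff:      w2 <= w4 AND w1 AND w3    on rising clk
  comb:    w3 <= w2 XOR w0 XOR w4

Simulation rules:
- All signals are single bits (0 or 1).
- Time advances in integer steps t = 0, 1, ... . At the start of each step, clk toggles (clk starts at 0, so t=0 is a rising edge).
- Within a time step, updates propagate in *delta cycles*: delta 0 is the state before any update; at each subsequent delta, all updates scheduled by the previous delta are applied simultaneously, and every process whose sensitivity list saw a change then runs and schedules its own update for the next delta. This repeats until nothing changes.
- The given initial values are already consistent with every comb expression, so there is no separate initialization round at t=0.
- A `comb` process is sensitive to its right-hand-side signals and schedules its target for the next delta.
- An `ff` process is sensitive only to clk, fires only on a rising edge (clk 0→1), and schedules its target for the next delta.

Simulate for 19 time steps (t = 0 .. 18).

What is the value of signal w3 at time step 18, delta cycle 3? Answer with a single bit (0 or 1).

0

t=0 Δ0: w4=0 clk=0 w2=0 w0=0 w1=1 w3=0
  Δ1: clk:0→1
  Δ2: w4:0→1
  Δ3: w3:0→1
  (3Δ to stable)
t=1 Δ0: w4=1 clk=1 w2=0 w0=0 w1=1 w3=1
  Δ1: clk:1→0
  (1Δ to stable)
t=2 Δ0: w4=1 clk=0 w2=0 w0=0 w1=1 w3=1
  Δ1: clk:0→1
  Δ2: w2:0→1
  Δ3: w3:1→0
  (3Δ to stable)
t=3 Δ0: w4=1 clk=1 w2=1 w0=0 w1=1 w3=0
  Δ1: clk:1→0
  (1Δ to stable)
t=4 Δ0: w4=1 clk=0 w2=1 w0=0 w1=1 w3=0
  Δ1: clk:0→1
  Δ2: w2:1→0
  Δ3: w3:0→1
  (3Δ to stable)
t=5 Δ0: w4=1 clk=1 w2=0 w0=0 w1=1 w3=1
  Δ1: clk:1→0
  (1Δ to stable)
t=6 Δ0: w4=1 clk=0 w2=0 w0=0 w1=1 w3=1
  Δ1: clk:0→1
  Δ2: w2:0→1
  Δ3: w3:1→0
  (3Δ to stable)
t=7 Δ0: w4=1 clk=1 w2=1 w0=0 w1=1 w3=0
  Δ1: clk:1→0
  (1Δ to stable)
t=8 Δ0: w4=1 clk=0 w2=1 w0=0 w1=1 w3=0
  Δ1: clk:0→1
  Δ2: w2:1→0
  Δ3: w3:0→1
  (3Δ to stable)
t=9 Δ0: w4=1 clk=1 w2=0 w0=0 w1=1 w3=1
  Δ1: clk:1→0
  (1Δ to stable)
t=10 Δ0: w4=1 clk=0 w2=0 w0=0 w1=1 w3=1
  Δ1: clk:0→1
  Δ2: w2:0→1
  Δ3: w3:1→0
  (3Δ to stable)
t=11 Δ0: w4=1 clk=1 w2=1 w0=0 w1=1 w3=0
  Δ1: clk:1→0
  (1Δ to stable)
t=12 Δ0: w4=1 clk=0 w2=1 w0=0 w1=1 w3=0
  Δ1: clk:0→1
  Δ2: w2:1→0
  Δ3: w3:0→1
  (3Δ to stable)
t=13 Δ0: w4=1 clk=1 w2=0 w0=0 w1=1 w3=1
  Δ1: clk:1→0
  (1Δ to stable)
t=14 Δ0: w4=1 clk=0 w2=0 w0=0 w1=1 w3=1
  Δ1: clk:0→1
  Δ2: w2:0→1
  Δ3: w3:1→0
  (3Δ to stable)
t=15 Δ0: w4=1 clk=1 w2=1 w0=0 w1=1 w3=0
  Δ1: clk:1→0
  (1Δ to stable)
t=16 Δ0: w4=1 clk=0 w2=1 w0=0 w1=1 w3=0
  Δ1: clk:0→1
  Δ2: w2:1→0
  Δ3: w3:0→1
  (3Δ to stable)
t=17 Δ0: w4=1 clk=1 w2=0 w0=0 w1=1 w3=1
  Δ1: clk:1→0
  (1Δ to stable)
t=18 Δ0: w4=1 clk=0 w2=0 w0=0 w1=1 w3=1
  Δ1: clk:0→1
  Δ2: w2:0→1
  Δ3: w3:1→0
  (3Δ to stable)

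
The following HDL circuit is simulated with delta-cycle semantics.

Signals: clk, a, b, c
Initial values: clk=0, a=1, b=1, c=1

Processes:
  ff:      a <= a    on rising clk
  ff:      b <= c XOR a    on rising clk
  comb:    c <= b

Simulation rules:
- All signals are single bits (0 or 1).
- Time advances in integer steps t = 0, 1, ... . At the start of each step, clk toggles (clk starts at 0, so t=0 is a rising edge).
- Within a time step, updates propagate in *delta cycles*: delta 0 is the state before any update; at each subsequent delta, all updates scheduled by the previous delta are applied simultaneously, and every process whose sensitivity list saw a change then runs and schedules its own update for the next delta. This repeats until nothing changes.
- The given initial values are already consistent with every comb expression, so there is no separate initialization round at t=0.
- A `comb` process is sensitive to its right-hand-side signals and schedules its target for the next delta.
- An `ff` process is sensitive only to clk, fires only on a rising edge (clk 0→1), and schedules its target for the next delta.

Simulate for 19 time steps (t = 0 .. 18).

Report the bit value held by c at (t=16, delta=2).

1

t=0 Δ0: c=1 clk=0 b=1 a=1
  Δ1: clk:0→1
  Δ2: b:1→0
  Δ3: c:1→0
  (3Δ to stable)
t=1 Δ0: c=0 clk=1 b=0 a=1
  Δ1: clk:1→0
  (1Δ to stable)
t=2 Δ0: c=0 clk=0 b=0 a=1
  Δ1: clk:0→1
  Δ2: b:0→1
  Δ3: c:0→1
  (3Δ to stable)
t=3 Δ0: c=1 clk=1 b=1 a=1
  Δ1: clk:1→0
  (1Δ to stable)
t=4 Δ0: c=1 clk=0 b=1 a=1
  Δ1: clk:0→1
  Δ2: b:1→0
  Δ3: c:1→0
  (3Δ to stable)
t=5 Δ0: c=0 clk=1 b=0 a=1
  Δ1: clk:1→0
  (1Δ to stable)
t=6 Δ0: c=0 clk=0 b=0 a=1
  Δ1: clk:0→1
  Δ2: b:0→1
  Δ3: c:0→1
  (3Δ to stable)
t=7 Δ0: c=1 clk=1 b=1 a=1
  Δ1: clk:1→0
  (1Δ to stable)
t=8 Δ0: c=1 clk=0 b=1 a=1
  Δ1: clk:0→1
  Δ2: b:1→0
  Δ3: c:1→0
  (3Δ to stable)
t=9 Δ0: c=0 clk=1 b=0 a=1
  Δ1: clk:1→0
  (1Δ to stable)
t=10 Δ0: c=0 clk=0 b=0 a=1
  Δ1: clk:0→1
  Δ2: b:0→1
  Δ3: c:0→1
  (3Δ to stable)
t=11 Δ0: c=1 clk=1 b=1 a=1
  Δ1: clk:1→0
  (1Δ to stable)
t=12 Δ0: c=1 clk=0 b=1 a=1
  Δ1: clk:0→1
  Δ2: b:1→0
  Δ3: c:1→0
  (3Δ to stable)
t=13 Δ0: c=0 clk=1 b=0 a=1
  Δ1: clk:1→0
  (1Δ to stable)
t=14 Δ0: c=0 clk=0 b=0 a=1
  Δ1: clk:0→1
  Δ2: b:0→1
  Δ3: c:0→1
  (3Δ to stable)
t=15 Δ0: c=1 clk=1 b=1 a=1
  Δ1: clk:1→0
  (1Δ to stable)
t=16 Δ0: c=1 clk=0 b=1 a=1
  Δ1: clk:0→1
  Δ2: b:1→0
  Δ3: c:1→0
  (3Δ to stable)
t=17 Δ0: c=0 clk=1 b=0 a=1
  Δ1: clk:1→0
  (1Δ to stable)
t=18 Δ0: c=0 clk=0 b=0 a=1
  Δ1: clk:0→1
  Δ2: b:0→1
  Δ3: c:0→1
  (3Δ to stable)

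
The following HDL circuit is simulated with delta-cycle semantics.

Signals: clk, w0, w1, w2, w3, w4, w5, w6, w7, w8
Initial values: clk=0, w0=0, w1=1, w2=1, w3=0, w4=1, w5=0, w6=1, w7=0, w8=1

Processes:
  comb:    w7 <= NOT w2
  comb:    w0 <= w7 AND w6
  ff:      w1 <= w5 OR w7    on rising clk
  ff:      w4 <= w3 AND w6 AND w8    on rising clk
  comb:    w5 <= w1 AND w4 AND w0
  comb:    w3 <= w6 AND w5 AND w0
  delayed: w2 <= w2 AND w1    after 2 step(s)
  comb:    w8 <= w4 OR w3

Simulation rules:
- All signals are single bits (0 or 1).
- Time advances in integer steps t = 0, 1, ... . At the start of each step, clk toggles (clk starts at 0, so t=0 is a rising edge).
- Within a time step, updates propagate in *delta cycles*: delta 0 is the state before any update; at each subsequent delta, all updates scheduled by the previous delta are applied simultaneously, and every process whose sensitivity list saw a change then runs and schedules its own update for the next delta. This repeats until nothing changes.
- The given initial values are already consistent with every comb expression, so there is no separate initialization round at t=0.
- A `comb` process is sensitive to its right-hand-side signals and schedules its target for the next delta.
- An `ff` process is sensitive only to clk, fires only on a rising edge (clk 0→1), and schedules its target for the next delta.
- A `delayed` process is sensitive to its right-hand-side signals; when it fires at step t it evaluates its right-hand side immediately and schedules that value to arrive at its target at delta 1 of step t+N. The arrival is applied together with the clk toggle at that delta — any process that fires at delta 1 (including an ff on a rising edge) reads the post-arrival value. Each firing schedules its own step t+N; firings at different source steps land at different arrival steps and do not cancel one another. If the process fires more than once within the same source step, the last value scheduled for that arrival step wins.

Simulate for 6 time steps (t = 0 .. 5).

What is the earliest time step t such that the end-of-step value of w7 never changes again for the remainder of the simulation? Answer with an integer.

t=0 Δ0: clk=0 w2=1 w6=1 w5=0 w8=1 w3=0 w7=0 w4=1 w1=1 w0=0
  Δ1: clk:0→1
  Δ2: w4:1→0, w1:1→0
  Δ3: w8:1→0
  (3Δ to stable)
t=1 Δ0: clk=1 w2=1 w6=1 w5=0 w8=0 w3=0 w7=0 w4=0 w1=0 w0=0
  Δ1: clk:1→0
  (1Δ to stable)
t=2 Δ0: clk=0 w2=1 w6=1 w5=0 w8=0 w3=0 w7=0 w4=0 w1=0 w0=0
  Δ1: clk:0→1, w2:1→0
  Δ2: w7:0→1
  Δ3: w0:0→1
  (3Δ to stable)
t=3 Δ0: clk=1 w2=0 w6=1 w5=0 w8=0 w3=0 w7=1 w4=0 w1=0 w0=1
  Δ1: clk:1→0
  (1Δ to stable)
t=4 Δ0: clk=0 w2=0 w6=1 w5=0 w8=0 w3=0 w7=1 w4=0 w1=0 w0=1
  Δ1: clk:0→1
  Δ2: w1:0→1
  (2Δ to stable)
t=5 Δ0: clk=1 w2=0 w6=1 w5=0 w8=0 w3=0 w7=1 w4=0 w1=1 w0=1
  Δ1: clk:1→0
  (1Δ to stable)

2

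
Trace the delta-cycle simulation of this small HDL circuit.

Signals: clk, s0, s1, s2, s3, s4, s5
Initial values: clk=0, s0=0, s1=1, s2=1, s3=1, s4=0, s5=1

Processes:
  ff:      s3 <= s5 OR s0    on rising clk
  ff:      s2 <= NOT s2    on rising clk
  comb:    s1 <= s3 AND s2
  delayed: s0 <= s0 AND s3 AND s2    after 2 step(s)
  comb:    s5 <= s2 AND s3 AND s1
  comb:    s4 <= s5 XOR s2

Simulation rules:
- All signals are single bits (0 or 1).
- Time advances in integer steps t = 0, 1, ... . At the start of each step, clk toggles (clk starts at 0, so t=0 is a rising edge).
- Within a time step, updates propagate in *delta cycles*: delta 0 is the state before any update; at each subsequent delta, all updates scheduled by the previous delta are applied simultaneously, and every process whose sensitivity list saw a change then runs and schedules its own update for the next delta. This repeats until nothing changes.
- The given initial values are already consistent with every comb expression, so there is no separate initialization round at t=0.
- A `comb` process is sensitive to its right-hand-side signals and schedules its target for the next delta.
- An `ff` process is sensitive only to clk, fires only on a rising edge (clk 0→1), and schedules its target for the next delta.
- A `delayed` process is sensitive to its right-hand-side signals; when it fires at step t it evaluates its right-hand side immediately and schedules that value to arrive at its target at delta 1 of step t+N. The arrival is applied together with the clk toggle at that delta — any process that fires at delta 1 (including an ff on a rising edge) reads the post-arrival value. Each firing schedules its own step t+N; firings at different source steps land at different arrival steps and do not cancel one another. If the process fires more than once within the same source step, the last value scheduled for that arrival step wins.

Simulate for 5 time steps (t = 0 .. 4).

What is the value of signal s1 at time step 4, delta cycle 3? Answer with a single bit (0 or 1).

t=0 Δ0: s2=1 s0=0 s3=1 s4=0 s1=1 clk=0 s5=1
  Δ1: clk:0→1
  Δ2: s2:1→0
  Δ3: s4:0→1, s1:1→0, s5:1→0
  Δ4: s4:1→0
  (4Δ to stable)
t=1 Δ0: s2=0 s0=0 s3=1 s4=0 s1=0 clk=1 s5=0
  Δ1: clk:1→0
  (1Δ to stable)
t=2 Δ0: s2=0 s0=0 s3=1 s4=0 s1=0 clk=0 s5=0
  Δ1: clk:0→1
  Δ2: s2:0→1, s3:1→0
  Δ3: s4:0→1
  (3Δ to stable)
t=3 Δ0: s2=1 s0=0 s3=0 s4=1 s1=0 clk=1 s5=0
  Δ1: clk:1→0
  (1Δ to stable)
t=4 Δ0: s2=1 s0=0 s3=0 s4=1 s1=0 clk=0 s5=0
  Δ1: clk:0→1
  Δ2: s2:1→0
  Δ3: s4:1→0
  (3Δ to stable)

0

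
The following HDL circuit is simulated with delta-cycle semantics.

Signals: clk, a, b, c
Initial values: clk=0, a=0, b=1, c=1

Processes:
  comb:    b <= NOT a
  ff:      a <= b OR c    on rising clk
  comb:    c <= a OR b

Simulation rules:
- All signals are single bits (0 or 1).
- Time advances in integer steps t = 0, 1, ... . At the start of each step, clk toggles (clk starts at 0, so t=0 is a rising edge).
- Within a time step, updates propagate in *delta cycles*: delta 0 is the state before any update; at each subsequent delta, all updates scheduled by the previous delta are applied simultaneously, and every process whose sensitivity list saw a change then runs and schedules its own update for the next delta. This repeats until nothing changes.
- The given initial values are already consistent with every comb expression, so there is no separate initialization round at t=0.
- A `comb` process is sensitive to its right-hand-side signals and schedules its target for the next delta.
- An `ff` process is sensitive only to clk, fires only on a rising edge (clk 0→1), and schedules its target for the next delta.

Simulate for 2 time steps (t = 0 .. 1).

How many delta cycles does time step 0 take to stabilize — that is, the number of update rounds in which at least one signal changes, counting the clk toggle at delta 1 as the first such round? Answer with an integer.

t=0 Δ0: b=1 clk=0 c=1 a=0
  Δ1: clk:0→1
  Δ2: a:0→1
  Δ3: b:1→0
  (3Δ to stable)
t=1 Δ0: b=0 clk=1 c=1 a=1
  Δ1: clk:1→0
  (1Δ to stable)

3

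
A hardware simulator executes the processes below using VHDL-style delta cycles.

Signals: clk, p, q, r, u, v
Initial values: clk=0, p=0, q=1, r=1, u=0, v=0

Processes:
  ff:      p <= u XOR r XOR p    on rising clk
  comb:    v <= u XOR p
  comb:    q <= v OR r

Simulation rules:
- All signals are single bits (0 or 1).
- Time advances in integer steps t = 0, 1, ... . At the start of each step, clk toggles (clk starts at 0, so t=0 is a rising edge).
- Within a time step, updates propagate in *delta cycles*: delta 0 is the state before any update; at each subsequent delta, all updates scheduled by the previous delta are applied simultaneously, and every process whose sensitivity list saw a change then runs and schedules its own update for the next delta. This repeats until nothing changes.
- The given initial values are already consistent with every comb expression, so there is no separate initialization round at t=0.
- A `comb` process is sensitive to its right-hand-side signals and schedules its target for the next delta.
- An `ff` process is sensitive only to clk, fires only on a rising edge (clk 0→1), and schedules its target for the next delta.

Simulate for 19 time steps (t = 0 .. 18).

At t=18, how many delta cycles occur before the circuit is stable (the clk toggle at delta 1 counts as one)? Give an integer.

t0.Δ0 v=0 p=0 r=1 clk=0 u=0 q=1
t0.Δ1 v=0 p=0 r=1 clk=1 u=0 q=1
t0.Δ2 v=0 p=1 r=1 clk=1 u=0 q=1
t0.Δ3 v=1 p=1 r=1 clk=1 u=0 q=1
t1.Δ0 v=1 p=1 r=1 clk=1 u=0 q=1
t1.Δ1 v=1 p=1 r=1 clk=0 u=0 q=1
t2.Δ0 v=1 p=1 r=1 clk=0 u=0 q=1
t2.Δ1 v=1 p=1 r=1 clk=1 u=0 q=1
t2.Δ2 v=1 p=0 r=1 clk=1 u=0 q=1
t2.Δ3 v=0 p=0 r=1 clk=1 u=0 q=1
t3.Δ0 v=0 p=0 r=1 clk=1 u=0 q=1
t3.Δ1 v=0 p=0 r=1 clk=0 u=0 q=1
t4.Δ0 v=0 p=0 r=1 clk=0 u=0 q=1
t4.Δ1 v=0 p=0 r=1 clk=1 u=0 q=1
t4.Δ2 v=0 p=1 r=1 clk=1 u=0 q=1
t4.Δ3 v=1 p=1 r=1 clk=1 u=0 q=1
t5.Δ0 v=1 p=1 r=1 clk=1 u=0 q=1
t5.Δ1 v=1 p=1 r=1 clk=0 u=0 q=1
t6.Δ0 v=1 p=1 r=1 clk=0 u=0 q=1
t6.Δ1 v=1 p=1 r=1 clk=1 u=0 q=1
t6.Δ2 v=1 p=0 r=1 clk=1 u=0 q=1
t6.Δ3 v=0 p=0 r=1 clk=1 u=0 q=1
t7.Δ0 v=0 p=0 r=1 clk=1 u=0 q=1
t7.Δ1 v=0 p=0 r=1 clk=0 u=0 q=1
t8.Δ0 v=0 p=0 r=1 clk=0 u=0 q=1
t8.Δ1 v=0 p=0 r=1 clk=1 u=0 q=1
t8.Δ2 v=0 p=1 r=1 clk=1 u=0 q=1
t8.Δ3 v=1 p=1 r=1 clk=1 u=0 q=1
t9.Δ0 v=1 p=1 r=1 clk=1 u=0 q=1
t9.Δ1 v=1 p=1 r=1 clk=0 u=0 q=1
t10.Δ0 v=1 p=1 r=1 clk=0 u=0 q=1
t10.Δ1 v=1 p=1 r=1 clk=1 u=0 q=1
t10.Δ2 v=1 p=0 r=1 clk=1 u=0 q=1
t10.Δ3 v=0 p=0 r=1 clk=1 u=0 q=1
t11.Δ0 v=0 p=0 r=1 clk=1 u=0 q=1
t11.Δ1 v=0 p=0 r=1 clk=0 u=0 q=1
t12.Δ0 v=0 p=0 r=1 clk=0 u=0 q=1
t12.Δ1 v=0 p=0 r=1 clk=1 u=0 q=1
t12.Δ2 v=0 p=1 r=1 clk=1 u=0 q=1
t12.Δ3 v=1 p=1 r=1 clk=1 u=0 q=1
t13.Δ0 v=1 p=1 r=1 clk=1 u=0 q=1
t13.Δ1 v=1 p=1 r=1 clk=0 u=0 q=1
t14.Δ0 v=1 p=1 r=1 clk=0 u=0 q=1
t14.Δ1 v=1 p=1 r=1 clk=1 u=0 q=1
t14.Δ2 v=1 p=0 r=1 clk=1 u=0 q=1
t14.Δ3 v=0 p=0 r=1 clk=1 u=0 q=1
t15.Δ0 v=0 p=0 r=1 clk=1 u=0 q=1
t15.Δ1 v=0 p=0 r=1 clk=0 u=0 q=1
t16.Δ0 v=0 p=0 r=1 clk=0 u=0 q=1
t16.Δ1 v=0 p=0 r=1 clk=1 u=0 q=1
t16.Δ2 v=0 p=1 r=1 clk=1 u=0 q=1
t16.Δ3 v=1 p=1 r=1 clk=1 u=0 q=1
t17.Δ0 v=1 p=1 r=1 clk=1 u=0 q=1
t17.Δ1 v=1 p=1 r=1 clk=0 u=0 q=1
t18.Δ0 v=1 p=1 r=1 clk=0 u=0 q=1
t18.Δ1 v=1 p=1 r=1 clk=1 u=0 q=1
t18.Δ2 v=1 p=0 r=1 clk=1 u=0 q=1
t18.Δ3 v=0 p=0 r=1 clk=1 u=0 q=1

3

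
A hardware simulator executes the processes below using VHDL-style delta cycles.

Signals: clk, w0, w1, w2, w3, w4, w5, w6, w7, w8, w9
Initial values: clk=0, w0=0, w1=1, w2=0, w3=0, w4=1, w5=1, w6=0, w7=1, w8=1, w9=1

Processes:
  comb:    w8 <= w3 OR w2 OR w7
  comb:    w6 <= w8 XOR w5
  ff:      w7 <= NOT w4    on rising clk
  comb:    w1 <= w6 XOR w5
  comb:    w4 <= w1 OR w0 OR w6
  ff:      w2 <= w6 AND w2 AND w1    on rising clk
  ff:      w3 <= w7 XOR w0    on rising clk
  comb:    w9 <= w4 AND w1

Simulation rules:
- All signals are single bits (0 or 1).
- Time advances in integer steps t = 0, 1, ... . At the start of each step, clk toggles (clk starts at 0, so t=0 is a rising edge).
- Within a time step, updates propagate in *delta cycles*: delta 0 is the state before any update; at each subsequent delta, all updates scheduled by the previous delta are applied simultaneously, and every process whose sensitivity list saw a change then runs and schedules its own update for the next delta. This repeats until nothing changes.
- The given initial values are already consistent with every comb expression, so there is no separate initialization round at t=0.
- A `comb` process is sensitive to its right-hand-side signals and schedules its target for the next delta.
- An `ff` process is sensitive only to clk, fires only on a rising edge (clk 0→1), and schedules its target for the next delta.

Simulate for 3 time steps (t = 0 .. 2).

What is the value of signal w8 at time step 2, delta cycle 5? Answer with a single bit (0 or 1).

[bits: clk,w8,w4,w5,w2,w3,w0,w1,w7,w6,w9]
t=0: Δ0=01110001101 Δ1=11110001101 Δ2=11110101001 | 2Δ
t=1: Δ0=11110101001 Δ1=01110101001 | 1Δ
t=2: Δ0=01110101001 Δ1=11110101001 Δ2=11110001001 Δ3=10110001001 Δ4=10110001011 Δ5=10110000011 Δ6=10110000010 | 6Δ

0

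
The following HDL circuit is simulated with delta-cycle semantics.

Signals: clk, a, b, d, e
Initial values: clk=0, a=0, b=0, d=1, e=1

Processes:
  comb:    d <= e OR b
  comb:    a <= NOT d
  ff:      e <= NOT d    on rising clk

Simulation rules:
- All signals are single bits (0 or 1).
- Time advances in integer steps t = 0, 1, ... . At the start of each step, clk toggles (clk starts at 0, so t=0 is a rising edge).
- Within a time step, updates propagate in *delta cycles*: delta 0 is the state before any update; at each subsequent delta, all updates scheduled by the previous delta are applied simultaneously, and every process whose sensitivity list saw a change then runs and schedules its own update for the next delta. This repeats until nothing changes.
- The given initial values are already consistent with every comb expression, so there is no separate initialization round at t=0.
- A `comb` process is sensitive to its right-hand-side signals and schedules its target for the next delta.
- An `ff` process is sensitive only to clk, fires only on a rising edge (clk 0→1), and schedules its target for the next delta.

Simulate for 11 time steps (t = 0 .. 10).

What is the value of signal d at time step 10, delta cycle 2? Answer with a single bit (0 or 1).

[bits: a,e,clk,d,b]
t=0: Δ0=01010 Δ1=01110 Δ2=00110 Δ3=00100 Δ4=10100 | 4Δ
t=1: Δ0=10100 Δ1=10000 | 1Δ
t=2: Δ0=10000 Δ1=10100 Δ2=11100 Δ3=11110 Δ4=01110 | 4Δ
t=3: Δ0=01110 Δ1=01010 | 1Δ
t=4: Δ0=01010 Δ1=01110 Δ2=00110 Δ3=00100 Δ4=10100 | 4Δ
t=5: Δ0=10100 Δ1=10000 | 1Δ
t=6: Δ0=10000 Δ1=10100 Δ2=11100 Δ3=11110 Δ4=01110 | 4Δ
t=7: Δ0=01110 Δ1=01010 | 1Δ
t=8: Δ0=01010 Δ1=01110 Δ2=00110 Δ3=00100 Δ4=10100 | 4Δ
t=9: Δ0=10100 Δ1=10000 | 1Δ
t=10: Δ0=10000 Δ1=10100 Δ2=11100 Δ3=11110 Δ4=01110 | 4Δ

0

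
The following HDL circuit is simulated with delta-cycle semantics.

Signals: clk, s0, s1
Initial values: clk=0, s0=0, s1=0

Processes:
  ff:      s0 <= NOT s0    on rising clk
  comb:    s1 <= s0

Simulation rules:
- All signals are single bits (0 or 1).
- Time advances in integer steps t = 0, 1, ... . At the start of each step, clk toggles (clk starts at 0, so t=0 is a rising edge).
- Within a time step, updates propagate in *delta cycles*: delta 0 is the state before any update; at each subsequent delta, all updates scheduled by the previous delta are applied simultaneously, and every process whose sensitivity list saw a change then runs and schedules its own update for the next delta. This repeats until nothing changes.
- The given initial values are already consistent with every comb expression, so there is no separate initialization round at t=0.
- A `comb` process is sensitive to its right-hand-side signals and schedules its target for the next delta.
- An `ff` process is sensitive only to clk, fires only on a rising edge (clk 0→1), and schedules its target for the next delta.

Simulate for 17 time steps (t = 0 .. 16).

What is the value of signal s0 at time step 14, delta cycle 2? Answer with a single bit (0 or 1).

0

[bits: s1,s0,clk]
t=0: Δ0=000 Δ1=001 Δ2=011 Δ3=111 | 3Δ
t=1: Δ0=111 Δ1=110 | 1Δ
t=2: Δ0=110 Δ1=111 Δ2=101 Δ3=001 | 3Δ
t=3: Δ0=001 Δ1=000 | 1Δ
t=4: Δ0=000 Δ1=001 Δ2=011 Δ3=111 | 3Δ
t=5: Δ0=111 Δ1=110 | 1Δ
t=6: Δ0=110 Δ1=111 Δ2=101 Δ3=001 | 3Δ
t=7: Δ0=001 Δ1=000 | 1Δ
t=8: Δ0=000 Δ1=001 Δ2=011 Δ3=111 | 3Δ
t=9: Δ0=111 Δ1=110 | 1Δ
t=10: Δ0=110 Δ1=111 Δ2=101 Δ3=001 | 3Δ
t=11: Δ0=001 Δ1=000 | 1Δ
t=12: Δ0=000 Δ1=001 Δ2=011 Δ3=111 | 3Δ
t=13: Δ0=111 Δ1=110 | 1Δ
t=14: Δ0=110 Δ1=111 Δ2=101 Δ3=001 | 3Δ
t=15: Δ0=001 Δ1=000 | 1Δ
t=16: Δ0=000 Δ1=001 Δ2=011 Δ3=111 | 3Δ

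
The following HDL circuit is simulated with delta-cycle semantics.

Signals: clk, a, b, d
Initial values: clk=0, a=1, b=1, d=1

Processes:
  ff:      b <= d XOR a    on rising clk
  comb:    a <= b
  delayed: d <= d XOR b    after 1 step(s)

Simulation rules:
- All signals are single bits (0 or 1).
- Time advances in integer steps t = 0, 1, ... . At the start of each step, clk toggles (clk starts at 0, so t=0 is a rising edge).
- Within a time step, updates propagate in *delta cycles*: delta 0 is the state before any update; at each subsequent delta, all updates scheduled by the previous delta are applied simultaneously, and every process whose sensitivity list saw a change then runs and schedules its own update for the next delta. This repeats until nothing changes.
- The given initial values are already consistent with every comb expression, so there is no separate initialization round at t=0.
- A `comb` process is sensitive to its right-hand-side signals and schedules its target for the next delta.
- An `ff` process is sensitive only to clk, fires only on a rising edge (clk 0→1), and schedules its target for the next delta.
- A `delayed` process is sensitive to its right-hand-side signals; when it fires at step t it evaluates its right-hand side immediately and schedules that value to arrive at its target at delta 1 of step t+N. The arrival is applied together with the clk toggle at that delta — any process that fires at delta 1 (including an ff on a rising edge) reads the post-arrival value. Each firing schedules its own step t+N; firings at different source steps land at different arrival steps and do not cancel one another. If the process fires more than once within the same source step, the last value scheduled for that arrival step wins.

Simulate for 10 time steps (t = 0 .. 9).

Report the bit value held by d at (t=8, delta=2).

1

t0.Δ0 d=1 b=1 clk=0 a=1
t0.Δ1 d=1 b=1 clk=1 a=1
t0.Δ2 d=1 b=0 clk=1 a=1
t0.Δ3 d=1 b=0 clk=1 a=0
t1.Δ0 d=1 b=0 clk=1 a=0
t1.Δ1 d=1 b=0 clk=0 a=0
t2.Δ0 d=1 b=0 clk=0 a=0
t2.Δ1 d=1 b=0 clk=1 a=0
t2.Δ2 d=1 b=1 clk=1 a=0
t2.Δ3 d=1 b=1 clk=1 a=1
t3.Δ0 d=1 b=1 clk=1 a=1
t3.Δ1 d=0 b=1 clk=0 a=1
t4.Δ0 d=0 b=1 clk=0 a=1
t4.Δ1 d=1 b=1 clk=1 a=1
t4.Δ2 d=1 b=0 clk=1 a=1
t4.Δ3 d=1 b=0 clk=1 a=0
t5.Δ0 d=1 b=0 clk=1 a=0
t5.Δ1 d=1 b=0 clk=0 a=0
t6.Δ0 d=1 b=0 clk=0 a=0
t6.Δ1 d=1 b=0 clk=1 a=0
t6.Δ2 d=1 b=1 clk=1 a=0
t6.Δ3 d=1 b=1 clk=1 a=1
t7.Δ0 d=1 b=1 clk=1 a=1
t7.Δ1 d=0 b=1 clk=0 a=1
t8.Δ0 d=0 b=1 clk=0 a=1
t8.Δ1 d=1 b=1 clk=1 a=1
t8.Δ2 d=1 b=0 clk=1 a=1
t8.Δ3 d=1 b=0 clk=1 a=0
t9.Δ0 d=1 b=0 clk=1 a=0
t9.Δ1 d=1 b=0 clk=0 a=0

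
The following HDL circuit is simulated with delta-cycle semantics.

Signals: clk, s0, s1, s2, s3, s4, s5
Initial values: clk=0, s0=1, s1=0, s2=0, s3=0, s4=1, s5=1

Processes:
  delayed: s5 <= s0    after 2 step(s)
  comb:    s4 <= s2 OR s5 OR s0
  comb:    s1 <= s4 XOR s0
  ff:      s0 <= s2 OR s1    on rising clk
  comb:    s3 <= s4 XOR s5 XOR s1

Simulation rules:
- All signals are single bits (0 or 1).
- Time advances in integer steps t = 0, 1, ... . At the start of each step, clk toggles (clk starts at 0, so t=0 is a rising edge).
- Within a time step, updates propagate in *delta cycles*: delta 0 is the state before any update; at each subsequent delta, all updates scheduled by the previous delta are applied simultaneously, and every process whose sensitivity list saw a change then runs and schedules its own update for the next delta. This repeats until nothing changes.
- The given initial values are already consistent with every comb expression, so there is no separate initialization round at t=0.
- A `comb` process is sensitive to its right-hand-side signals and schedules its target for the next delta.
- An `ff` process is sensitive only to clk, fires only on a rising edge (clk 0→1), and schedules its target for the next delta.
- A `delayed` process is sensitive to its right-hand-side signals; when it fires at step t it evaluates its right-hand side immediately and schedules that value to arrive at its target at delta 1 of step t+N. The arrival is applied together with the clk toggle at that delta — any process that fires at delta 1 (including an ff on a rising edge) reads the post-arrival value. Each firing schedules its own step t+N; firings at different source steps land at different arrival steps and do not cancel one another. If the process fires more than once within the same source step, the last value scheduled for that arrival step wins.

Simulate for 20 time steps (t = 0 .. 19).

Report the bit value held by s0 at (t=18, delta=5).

t0.Δ0 s3=0 s0=1 s1=0 s4=1 s2=0 s5=1 clk=0
t0.Δ1 s3=0 s0=1 s1=0 s4=1 s2=0 s5=1 clk=1
t0.Δ2 s3=0 s0=0 s1=0 s4=1 s2=0 s5=1 clk=1
t0.Δ3 s3=0 s0=0 s1=1 s4=1 s2=0 s5=1 clk=1
t0.Δ4 s3=1 s0=0 s1=1 s4=1 s2=0 s5=1 clk=1
t1.Δ0 s3=1 s0=0 s1=1 s4=1 s2=0 s5=1 clk=1
t1.Δ1 s3=1 s0=0 s1=1 s4=1 s2=0 s5=1 clk=0
t2.Δ0 s3=1 s0=0 s1=1 s4=1 s2=0 s5=1 clk=0
t2.Δ1 s3=1 s0=0 s1=1 s4=1 s2=0 s5=0 clk=1
t2.Δ2 s3=0 s0=1 s1=1 s4=0 s2=0 s5=0 clk=1
t2.Δ3 s3=1 s0=1 s1=1 s4=1 s2=0 s5=0 clk=1
t2.Δ4 s3=0 s0=1 s1=0 s4=1 s2=0 s5=0 clk=1
t2.Δ5 s3=1 s0=1 s1=0 s4=1 s2=0 s5=0 clk=1
t3.Δ0 s3=1 s0=1 s1=0 s4=1 s2=0 s5=0 clk=1
t3.Δ1 s3=1 s0=1 s1=0 s4=1 s2=0 s5=0 clk=0
t4.Δ0 s3=1 s0=1 s1=0 s4=1 s2=0 s5=0 clk=0
t4.Δ1 s3=1 s0=1 s1=0 s4=1 s2=0 s5=1 clk=1
t4.Δ2 s3=0 s0=0 s1=0 s4=1 s2=0 s5=1 clk=1
t4.Δ3 s3=0 s0=0 s1=1 s4=1 s2=0 s5=1 clk=1
t4.Δ4 s3=1 s0=0 s1=1 s4=1 s2=0 s5=1 clk=1
t5.Δ0 s3=1 s0=0 s1=1 s4=1 s2=0 s5=1 clk=1
t5.Δ1 s3=1 s0=0 s1=1 s4=1 s2=0 s5=1 clk=0
t6.Δ0 s3=1 s0=0 s1=1 s4=1 s2=0 s5=1 clk=0
t6.Δ1 s3=1 s0=0 s1=1 s4=1 s2=0 s5=0 clk=1
t6.Δ2 s3=0 s0=1 s1=1 s4=0 s2=0 s5=0 clk=1
t6.Δ3 s3=1 s0=1 s1=1 s4=1 s2=0 s5=0 clk=1
t6.Δ4 s3=0 s0=1 s1=0 s4=1 s2=0 s5=0 clk=1
t6.Δ5 s3=1 s0=1 s1=0 s4=1 s2=0 s5=0 clk=1
t7.Δ0 s3=1 s0=1 s1=0 s4=1 s2=0 s5=0 clk=1
t7.Δ1 s3=1 s0=1 s1=0 s4=1 s2=0 s5=0 clk=0
t8.Δ0 s3=1 s0=1 s1=0 s4=1 s2=0 s5=0 clk=0
t8.Δ1 s3=1 s0=1 s1=0 s4=1 s2=0 s5=1 clk=1
t8.Δ2 s3=0 s0=0 s1=0 s4=1 s2=0 s5=1 clk=1
t8.Δ3 s3=0 s0=0 s1=1 s4=1 s2=0 s5=1 clk=1
t8.Δ4 s3=1 s0=0 s1=1 s4=1 s2=0 s5=1 clk=1
t9.Δ0 s3=1 s0=0 s1=1 s4=1 s2=0 s5=1 clk=1
t9.Δ1 s3=1 s0=0 s1=1 s4=1 s2=0 s5=1 clk=0
t10.Δ0 s3=1 s0=0 s1=1 s4=1 s2=0 s5=1 clk=0
t10.Δ1 s3=1 s0=0 s1=1 s4=1 s2=0 s5=0 clk=1
t10.Δ2 s3=0 s0=1 s1=1 s4=0 s2=0 s5=0 clk=1
t10.Δ3 s3=1 s0=1 s1=1 s4=1 s2=0 s5=0 clk=1
t10.Δ4 s3=0 s0=1 s1=0 s4=1 s2=0 s5=0 clk=1
t10.Δ5 s3=1 s0=1 s1=0 s4=1 s2=0 s5=0 clk=1
t11.Δ0 s3=1 s0=1 s1=0 s4=1 s2=0 s5=0 clk=1
t11.Δ1 s3=1 s0=1 s1=0 s4=1 s2=0 s5=0 clk=0
t12.Δ0 s3=1 s0=1 s1=0 s4=1 s2=0 s5=0 clk=0
t12.Δ1 s3=1 s0=1 s1=0 s4=1 s2=0 s5=1 clk=1
t12.Δ2 s3=0 s0=0 s1=0 s4=1 s2=0 s5=1 clk=1
t12.Δ3 s3=0 s0=0 s1=1 s4=1 s2=0 s5=1 clk=1
t12.Δ4 s3=1 s0=0 s1=1 s4=1 s2=0 s5=1 clk=1
t13.Δ0 s3=1 s0=0 s1=1 s4=1 s2=0 s5=1 clk=1
t13.Δ1 s3=1 s0=0 s1=1 s4=1 s2=0 s5=1 clk=0
t14.Δ0 s3=1 s0=0 s1=1 s4=1 s2=0 s5=1 clk=0
t14.Δ1 s3=1 s0=0 s1=1 s4=1 s2=0 s5=0 clk=1
t14.Δ2 s3=0 s0=1 s1=1 s4=0 s2=0 s5=0 clk=1
t14.Δ3 s3=1 s0=1 s1=1 s4=1 s2=0 s5=0 clk=1
t14.Δ4 s3=0 s0=1 s1=0 s4=1 s2=0 s5=0 clk=1
t14.Δ5 s3=1 s0=1 s1=0 s4=1 s2=0 s5=0 clk=1
t15.Δ0 s3=1 s0=1 s1=0 s4=1 s2=0 s5=0 clk=1
t15.Δ1 s3=1 s0=1 s1=0 s4=1 s2=0 s5=0 clk=0
t16.Δ0 s3=1 s0=1 s1=0 s4=1 s2=0 s5=0 clk=0
t16.Δ1 s3=1 s0=1 s1=0 s4=1 s2=0 s5=1 clk=1
t16.Δ2 s3=0 s0=0 s1=0 s4=1 s2=0 s5=1 clk=1
t16.Δ3 s3=0 s0=0 s1=1 s4=1 s2=0 s5=1 clk=1
t16.Δ4 s3=1 s0=0 s1=1 s4=1 s2=0 s5=1 clk=1
t17.Δ0 s3=1 s0=0 s1=1 s4=1 s2=0 s5=1 clk=1
t17.Δ1 s3=1 s0=0 s1=1 s4=1 s2=0 s5=1 clk=0
t18.Δ0 s3=1 s0=0 s1=1 s4=1 s2=0 s5=1 clk=0
t18.Δ1 s3=1 s0=0 s1=1 s4=1 s2=0 s5=0 clk=1
t18.Δ2 s3=0 s0=1 s1=1 s4=0 s2=0 s5=0 clk=1
t18.Δ3 s3=1 s0=1 s1=1 s4=1 s2=0 s5=0 clk=1
t18.Δ4 s3=0 s0=1 s1=0 s4=1 s2=0 s5=0 clk=1
t18.Δ5 s3=1 s0=1 s1=0 s4=1 s2=0 s5=0 clk=1
t19.Δ0 s3=1 s0=1 s1=0 s4=1 s2=0 s5=0 clk=1
t19.Δ1 s3=1 s0=1 s1=0 s4=1 s2=0 s5=0 clk=0

1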